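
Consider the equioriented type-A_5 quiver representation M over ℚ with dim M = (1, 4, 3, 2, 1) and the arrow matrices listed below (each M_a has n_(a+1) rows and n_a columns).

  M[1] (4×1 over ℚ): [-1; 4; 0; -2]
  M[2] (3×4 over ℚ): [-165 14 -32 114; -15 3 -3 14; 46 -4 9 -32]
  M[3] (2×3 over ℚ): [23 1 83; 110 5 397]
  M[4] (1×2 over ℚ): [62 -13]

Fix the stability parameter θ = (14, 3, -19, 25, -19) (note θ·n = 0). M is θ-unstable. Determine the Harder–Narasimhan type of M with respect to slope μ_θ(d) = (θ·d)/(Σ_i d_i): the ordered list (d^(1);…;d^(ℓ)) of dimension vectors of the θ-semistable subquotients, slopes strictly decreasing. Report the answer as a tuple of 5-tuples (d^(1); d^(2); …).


Interval decomposition of M: I[1,5], I[2,2], I[2,3], I[2,4].
HN type (ℓ=4): μ^(1)=25; μ^(2)=3; μ^(3)=-2/3; μ^(4)=-8

((0, 0, 0, 1, 0); (0, 1, 0, 1, 1); (1, 1, 1, 0, 0); (0, 2, 2, 0, 0))


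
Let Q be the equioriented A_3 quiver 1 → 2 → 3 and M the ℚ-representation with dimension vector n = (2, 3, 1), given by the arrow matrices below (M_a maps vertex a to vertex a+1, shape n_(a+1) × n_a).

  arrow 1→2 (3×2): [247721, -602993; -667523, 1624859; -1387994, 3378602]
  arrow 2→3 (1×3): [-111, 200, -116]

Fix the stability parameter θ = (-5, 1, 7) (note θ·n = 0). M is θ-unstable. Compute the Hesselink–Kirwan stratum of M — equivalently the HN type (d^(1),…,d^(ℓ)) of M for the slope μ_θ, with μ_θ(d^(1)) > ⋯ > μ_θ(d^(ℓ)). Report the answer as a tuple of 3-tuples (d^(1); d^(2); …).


Via rank(M_{q-1}∘⋯∘M_p): M ≅ I[1,1], I[1,3], I[2,2]^2.
μ_θ-semistable layers: μ^(1)=7; μ^(2)=1; μ^(3)=-5

((0, 0, 1); (0, 3, 0); (2, 0, 0))


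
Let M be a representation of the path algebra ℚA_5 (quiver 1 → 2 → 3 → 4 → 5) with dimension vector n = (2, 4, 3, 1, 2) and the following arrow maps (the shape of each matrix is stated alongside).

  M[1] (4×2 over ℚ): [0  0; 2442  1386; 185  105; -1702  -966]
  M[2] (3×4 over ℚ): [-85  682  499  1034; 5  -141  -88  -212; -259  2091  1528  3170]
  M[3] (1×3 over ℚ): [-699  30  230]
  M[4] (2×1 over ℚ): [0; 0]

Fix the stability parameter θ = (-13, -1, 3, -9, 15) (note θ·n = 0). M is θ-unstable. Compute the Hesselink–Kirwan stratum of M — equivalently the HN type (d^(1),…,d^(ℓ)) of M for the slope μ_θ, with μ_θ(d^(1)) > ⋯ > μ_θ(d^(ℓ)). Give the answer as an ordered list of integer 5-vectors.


Barcode: M ≅ I[1,1], I[1,4], I[2,2], I[2,3]^2, I[5,5]^2. HN layers by μ_θ (5 steps, strictly decreasing):
  μ^(1)=15; μ^(2)=3; μ^(3)=-1; μ^(4)=-7/3; μ^(5)=-13

((0, 0, 0, 0, 2); (0, 0, 2, 0, 0); (0, 3, 0, 0, 0); (0, 1, 1, 1, 0); (2, 0, 0, 0, 0))


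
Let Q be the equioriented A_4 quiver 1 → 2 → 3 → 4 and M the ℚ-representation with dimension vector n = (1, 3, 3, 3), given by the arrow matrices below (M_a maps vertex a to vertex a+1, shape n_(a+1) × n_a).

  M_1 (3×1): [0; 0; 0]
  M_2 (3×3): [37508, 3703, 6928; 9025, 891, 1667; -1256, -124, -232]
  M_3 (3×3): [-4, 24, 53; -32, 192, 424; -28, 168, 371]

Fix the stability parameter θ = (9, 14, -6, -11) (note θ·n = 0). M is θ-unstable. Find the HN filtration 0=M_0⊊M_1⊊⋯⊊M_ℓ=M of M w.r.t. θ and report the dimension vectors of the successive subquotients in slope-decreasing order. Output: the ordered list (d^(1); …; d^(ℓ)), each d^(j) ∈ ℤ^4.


Interval decomposition of M: I[1,1], I[2,2], I[2,3]^2, I[3,4], I[4,4]^2.
HN type (ℓ=5): μ^(1)=14; μ^(2)=9; μ^(3)=4; μ^(4)=-17/2; μ^(5)=-11

((0, 1, 0, 0); (1, 0, 0, 0); (0, 2, 2, 0); (0, 0, 1, 1); (0, 0, 0, 2))


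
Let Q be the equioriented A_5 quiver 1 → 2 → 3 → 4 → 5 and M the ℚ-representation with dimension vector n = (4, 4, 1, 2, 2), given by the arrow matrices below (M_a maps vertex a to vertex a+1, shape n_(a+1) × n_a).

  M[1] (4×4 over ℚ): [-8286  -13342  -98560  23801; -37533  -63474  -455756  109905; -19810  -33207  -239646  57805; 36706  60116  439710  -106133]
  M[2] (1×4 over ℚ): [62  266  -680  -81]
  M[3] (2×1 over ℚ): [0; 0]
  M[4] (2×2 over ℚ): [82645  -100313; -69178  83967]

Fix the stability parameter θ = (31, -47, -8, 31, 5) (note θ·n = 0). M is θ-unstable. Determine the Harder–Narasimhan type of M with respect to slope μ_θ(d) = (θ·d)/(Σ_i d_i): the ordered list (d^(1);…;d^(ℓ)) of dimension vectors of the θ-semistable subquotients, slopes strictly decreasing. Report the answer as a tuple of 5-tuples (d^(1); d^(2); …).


Interval decomposition of M: I[1,2]^3, I[1,3], I[4,5]^2.
HN type (ℓ=2): μ^(1)=18; μ^(2)=-8

((0, 0, 0, 2, 2); (4, 4, 1, 0, 0))


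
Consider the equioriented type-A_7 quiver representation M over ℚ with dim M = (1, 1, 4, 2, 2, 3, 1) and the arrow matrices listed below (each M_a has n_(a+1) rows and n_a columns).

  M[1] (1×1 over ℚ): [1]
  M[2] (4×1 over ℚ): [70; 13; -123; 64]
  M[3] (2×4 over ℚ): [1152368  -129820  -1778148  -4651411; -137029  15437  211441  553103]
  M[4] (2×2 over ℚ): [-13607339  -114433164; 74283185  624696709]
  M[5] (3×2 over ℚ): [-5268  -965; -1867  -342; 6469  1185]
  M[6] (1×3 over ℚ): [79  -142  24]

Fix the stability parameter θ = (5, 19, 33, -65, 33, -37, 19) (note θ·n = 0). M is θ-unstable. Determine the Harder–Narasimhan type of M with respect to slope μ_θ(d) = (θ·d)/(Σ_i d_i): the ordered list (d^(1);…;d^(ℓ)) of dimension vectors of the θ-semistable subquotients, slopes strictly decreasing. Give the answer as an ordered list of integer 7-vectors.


Via rank(M_{q-1}∘⋯∘M_p): M ≅ I[1,3], I[3,3], I[3,6], I[3,7], I[6,6].
μ_θ-semistable layers: μ^(1)=33; μ^(2)=19; μ^(3)=5; μ^(4)=-2; μ^(5)=-16; μ^(6)=-37

((0, 0, 2, 0, 0, 0, 0); (0, 1, 0, 0, 0, 0, 1); (1, 0, 0, 0, 0, 0, 0); (0, 0, 0, 0, 2, 2, 0); (0, 0, 2, 2, 0, 0, 0); (0, 0, 0, 0, 0, 1, 0))


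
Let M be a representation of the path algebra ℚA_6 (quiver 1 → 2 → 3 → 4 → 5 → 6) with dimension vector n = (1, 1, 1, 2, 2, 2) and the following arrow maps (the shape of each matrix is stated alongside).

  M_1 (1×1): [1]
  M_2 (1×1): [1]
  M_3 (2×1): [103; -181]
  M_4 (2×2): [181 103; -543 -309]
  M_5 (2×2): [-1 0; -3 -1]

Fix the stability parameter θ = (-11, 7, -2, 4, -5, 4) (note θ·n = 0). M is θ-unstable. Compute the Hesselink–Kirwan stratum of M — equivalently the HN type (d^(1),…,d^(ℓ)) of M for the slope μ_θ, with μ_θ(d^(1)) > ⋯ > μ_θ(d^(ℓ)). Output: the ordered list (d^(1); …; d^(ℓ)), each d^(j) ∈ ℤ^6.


Barcode: M ≅ I[1,4], I[4,6], I[5,6]. HN layers by μ_θ (5 steps, strictly decreasing):
  μ^(1)=4; μ^(2)=5/2; μ^(3)=-1/2; μ^(4)=-5; μ^(5)=-11

((0, 0, 0, 1, 0, 2); (0, 1, 1, 0, 0, 0); (0, 0, 0, 1, 1, 0); (0, 0, 0, 0, 1, 0); (1, 0, 0, 0, 0, 0))


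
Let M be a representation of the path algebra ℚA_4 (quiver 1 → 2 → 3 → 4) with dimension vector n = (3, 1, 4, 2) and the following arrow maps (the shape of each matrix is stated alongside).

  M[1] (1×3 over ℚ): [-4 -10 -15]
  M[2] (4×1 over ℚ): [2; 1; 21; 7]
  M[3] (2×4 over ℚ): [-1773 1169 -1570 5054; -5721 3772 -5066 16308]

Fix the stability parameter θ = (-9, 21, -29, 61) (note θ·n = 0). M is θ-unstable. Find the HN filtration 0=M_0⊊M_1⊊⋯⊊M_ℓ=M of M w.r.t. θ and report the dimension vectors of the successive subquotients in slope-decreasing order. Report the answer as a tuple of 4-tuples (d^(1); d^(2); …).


Via rank(M_{q-1}∘⋯∘M_p): M ≅ I[1,1]^2, I[1,4], I[3,3]^2, I[3,4].
μ_θ-semistable layers: μ^(1)=61; μ^(2)=-4; μ^(3)=-9; μ^(4)=-29

((0, 0, 0, 2); (0, 1, 1, 0); (3, 0, 0, 0); (0, 0, 3, 0))


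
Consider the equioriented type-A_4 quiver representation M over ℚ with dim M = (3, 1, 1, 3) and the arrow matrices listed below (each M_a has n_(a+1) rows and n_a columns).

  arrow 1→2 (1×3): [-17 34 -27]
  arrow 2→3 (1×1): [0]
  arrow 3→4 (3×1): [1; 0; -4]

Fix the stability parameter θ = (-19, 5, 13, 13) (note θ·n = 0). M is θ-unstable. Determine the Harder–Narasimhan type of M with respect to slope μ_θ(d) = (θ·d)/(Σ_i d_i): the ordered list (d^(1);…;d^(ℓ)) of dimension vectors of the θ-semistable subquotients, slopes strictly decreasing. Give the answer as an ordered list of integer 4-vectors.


Via rank(M_{q-1}∘⋯∘M_p): M ≅ I[1,1]^2, I[1,2], I[3,4], I[4,4]^2.
μ_θ-semistable layers: μ^(1)=13; μ^(2)=5; μ^(3)=-19

((0, 0, 1, 3); (0, 1, 0, 0); (3, 0, 0, 0))


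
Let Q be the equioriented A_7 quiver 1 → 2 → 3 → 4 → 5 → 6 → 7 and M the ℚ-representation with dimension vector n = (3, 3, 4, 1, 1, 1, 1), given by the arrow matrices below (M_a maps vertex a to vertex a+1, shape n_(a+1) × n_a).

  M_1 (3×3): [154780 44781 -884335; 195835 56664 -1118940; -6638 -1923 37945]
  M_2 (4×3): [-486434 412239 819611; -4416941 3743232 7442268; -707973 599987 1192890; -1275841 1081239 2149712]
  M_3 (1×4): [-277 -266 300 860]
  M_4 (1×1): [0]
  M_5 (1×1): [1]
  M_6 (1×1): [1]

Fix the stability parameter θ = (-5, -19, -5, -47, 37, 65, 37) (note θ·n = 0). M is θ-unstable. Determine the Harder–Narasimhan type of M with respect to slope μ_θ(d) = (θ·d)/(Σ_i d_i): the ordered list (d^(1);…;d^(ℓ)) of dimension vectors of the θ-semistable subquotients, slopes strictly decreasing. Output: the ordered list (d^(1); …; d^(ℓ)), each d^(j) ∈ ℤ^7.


Barcode: M ≅ I[1,1], I[1,3], I[1,4], I[2,3], I[3,3], I[5,7]. HN layers by μ_θ (5 steps, strictly decreasing):
  μ^(1)=51; μ^(2)=37; μ^(3)=-5; μ^(4)=-12; μ^(5)=-19

((0, 0, 0, 0, 0, 1, 1); (0, 0, 0, 0, 1, 0, 0); (1, 0, 3, 0, 0, 0, 0); (1, 1, 0, 0, 0, 0, 0); (1, 2, 1, 1, 0, 0, 0))


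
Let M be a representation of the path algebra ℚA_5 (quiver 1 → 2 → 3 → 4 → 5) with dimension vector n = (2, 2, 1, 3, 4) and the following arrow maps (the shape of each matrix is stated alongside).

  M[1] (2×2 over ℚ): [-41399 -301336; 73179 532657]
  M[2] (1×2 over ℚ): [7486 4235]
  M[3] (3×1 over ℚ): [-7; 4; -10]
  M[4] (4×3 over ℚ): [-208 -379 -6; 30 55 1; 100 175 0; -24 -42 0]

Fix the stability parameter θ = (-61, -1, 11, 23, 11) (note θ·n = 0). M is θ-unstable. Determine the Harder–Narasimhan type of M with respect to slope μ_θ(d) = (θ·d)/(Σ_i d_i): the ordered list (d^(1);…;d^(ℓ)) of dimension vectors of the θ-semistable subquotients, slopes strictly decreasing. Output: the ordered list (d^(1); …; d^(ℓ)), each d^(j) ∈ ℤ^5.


Barcode: M ≅ I[1,2], I[1,4], I[4,5]^2, I[5,5]^2. HN layers by μ_θ (5 steps, strictly decreasing):
  μ^(1)=23; μ^(2)=17; μ^(3)=11; μ^(4)=-1; μ^(5)=-61

((0, 0, 0, 1, 0); (0, 0, 0, 2, 2); (0, 0, 1, 0, 2); (0, 2, 0, 0, 0); (2, 0, 0, 0, 0))


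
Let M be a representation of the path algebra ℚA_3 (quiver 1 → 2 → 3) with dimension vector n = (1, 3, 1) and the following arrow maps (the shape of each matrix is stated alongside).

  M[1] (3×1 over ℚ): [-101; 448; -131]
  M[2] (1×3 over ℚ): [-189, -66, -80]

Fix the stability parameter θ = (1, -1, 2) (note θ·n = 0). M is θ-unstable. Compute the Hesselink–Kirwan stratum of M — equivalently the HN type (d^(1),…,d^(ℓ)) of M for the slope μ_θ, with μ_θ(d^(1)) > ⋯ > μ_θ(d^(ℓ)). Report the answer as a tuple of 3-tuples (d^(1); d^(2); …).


Barcode: M ≅ I[1,3], I[2,2]^2. HN layers by μ_θ (3 steps, strictly decreasing):
  μ^(1)=2; μ^(2)=0; μ^(3)=-1

((0, 0, 1); (1, 1, 0); (0, 2, 0))


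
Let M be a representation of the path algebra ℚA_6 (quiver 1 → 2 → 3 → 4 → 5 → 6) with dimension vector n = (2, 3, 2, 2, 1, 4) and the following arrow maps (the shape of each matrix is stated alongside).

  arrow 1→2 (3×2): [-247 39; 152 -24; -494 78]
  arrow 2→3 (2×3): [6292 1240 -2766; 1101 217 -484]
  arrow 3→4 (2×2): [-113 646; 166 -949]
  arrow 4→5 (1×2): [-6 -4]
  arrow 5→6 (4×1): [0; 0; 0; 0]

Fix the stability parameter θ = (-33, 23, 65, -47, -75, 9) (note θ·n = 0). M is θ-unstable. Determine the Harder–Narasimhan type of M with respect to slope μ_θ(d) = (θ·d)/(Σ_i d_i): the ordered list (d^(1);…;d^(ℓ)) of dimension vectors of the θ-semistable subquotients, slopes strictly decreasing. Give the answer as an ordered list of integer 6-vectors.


Interval decomposition of M: I[1,1], I[1,4], I[2,2], I[2,5], I[6,6]^4.
HN type (ℓ=5): μ^(1)=23; μ^(2)=41/3; μ^(3)=9; μ^(4)=-17/2; μ^(5)=-33

((0, 1, 0, 0, 0, 0); (0, 1, 1, 1, 0, 0); (0, 0, 0, 0, 0, 4); (0, 1, 1, 1, 1, 0); (2, 0, 0, 0, 0, 0))


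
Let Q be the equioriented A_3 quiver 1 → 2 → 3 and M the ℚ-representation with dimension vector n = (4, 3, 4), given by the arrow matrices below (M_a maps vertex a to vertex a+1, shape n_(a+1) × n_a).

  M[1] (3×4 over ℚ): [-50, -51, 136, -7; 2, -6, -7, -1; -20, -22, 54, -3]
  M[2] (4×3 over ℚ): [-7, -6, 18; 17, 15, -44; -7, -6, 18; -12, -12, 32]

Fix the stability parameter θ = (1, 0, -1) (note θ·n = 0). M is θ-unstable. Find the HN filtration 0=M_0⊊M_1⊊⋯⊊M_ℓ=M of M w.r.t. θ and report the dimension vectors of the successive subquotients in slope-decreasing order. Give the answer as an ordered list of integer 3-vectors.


Interval decomposition of M: I[1,1], I[1,2], I[1,3]^2, I[3,3]^2.
HN type (ℓ=4): μ^(1)=1; μ^(2)=1/2; μ^(3)=0; μ^(4)=-1

((1, 0, 0); (1, 1, 0); (2, 2, 2); (0, 0, 2))


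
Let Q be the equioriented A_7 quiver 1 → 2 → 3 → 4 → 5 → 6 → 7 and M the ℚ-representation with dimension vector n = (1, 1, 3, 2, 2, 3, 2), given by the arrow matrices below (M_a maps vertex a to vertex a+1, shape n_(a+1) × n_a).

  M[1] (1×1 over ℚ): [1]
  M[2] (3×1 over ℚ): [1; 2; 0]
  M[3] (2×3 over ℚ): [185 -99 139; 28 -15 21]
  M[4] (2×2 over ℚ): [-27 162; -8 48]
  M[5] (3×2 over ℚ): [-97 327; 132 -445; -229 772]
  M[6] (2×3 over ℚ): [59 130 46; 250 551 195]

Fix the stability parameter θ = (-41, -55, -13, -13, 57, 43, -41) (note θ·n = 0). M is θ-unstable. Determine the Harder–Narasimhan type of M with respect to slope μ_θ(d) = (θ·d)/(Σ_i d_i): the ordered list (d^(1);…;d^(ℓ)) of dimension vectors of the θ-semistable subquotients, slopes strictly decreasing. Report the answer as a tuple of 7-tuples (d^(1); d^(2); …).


Barcode: M ≅ I[1,7], I[3,3], I[3,4], I[5,6], I[6,7]. HN layers by μ_θ (5 steps, strictly decreasing):
  μ^(1)=50; μ^(2)=59/3; μ^(3)=1; μ^(4)=-13; μ^(5)=-48

((0, 0, 0, 0, 1, 1, 0); (0, 0, 0, 0, 1, 1, 1); (0, 0, 0, 0, 0, 1, 1); (0, 0, 3, 2, 0, 0, 0); (1, 1, 0, 0, 0, 0, 0))


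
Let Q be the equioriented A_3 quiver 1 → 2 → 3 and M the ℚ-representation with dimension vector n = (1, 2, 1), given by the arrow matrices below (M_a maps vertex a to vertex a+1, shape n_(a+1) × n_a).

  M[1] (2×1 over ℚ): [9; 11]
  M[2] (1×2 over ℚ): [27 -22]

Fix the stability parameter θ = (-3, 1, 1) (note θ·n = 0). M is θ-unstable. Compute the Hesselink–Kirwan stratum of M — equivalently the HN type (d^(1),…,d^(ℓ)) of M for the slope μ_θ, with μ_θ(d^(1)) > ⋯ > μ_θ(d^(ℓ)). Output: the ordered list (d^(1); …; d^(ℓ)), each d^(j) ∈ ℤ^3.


Interval decomposition of M: I[1,3], I[2,2].
HN type (ℓ=2): μ^(1)=1; μ^(2)=-3

((0, 2, 1); (1, 0, 0))


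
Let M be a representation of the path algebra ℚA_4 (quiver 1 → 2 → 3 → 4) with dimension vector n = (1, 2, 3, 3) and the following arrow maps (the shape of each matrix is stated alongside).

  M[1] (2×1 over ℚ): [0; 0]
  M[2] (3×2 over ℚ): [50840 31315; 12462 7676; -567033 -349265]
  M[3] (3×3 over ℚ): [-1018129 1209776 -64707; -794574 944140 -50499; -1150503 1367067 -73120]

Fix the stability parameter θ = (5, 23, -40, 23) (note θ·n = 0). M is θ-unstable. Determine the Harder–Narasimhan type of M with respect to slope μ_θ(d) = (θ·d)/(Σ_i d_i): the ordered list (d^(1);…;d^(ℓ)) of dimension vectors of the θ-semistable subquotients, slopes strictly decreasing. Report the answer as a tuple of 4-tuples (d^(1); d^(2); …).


Interval decomposition of M: I[1,1], I[2,4]^2, I[3,4].
HN type (ℓ=4): μ^(1)=23; μ^(2)=5; μ^(3)=-17/2; μ^(4)=-40

((0, 0, 0, 3); (1, 0, 0, 0); (0, 2, 2, 0); (0, 0, 1, 0))


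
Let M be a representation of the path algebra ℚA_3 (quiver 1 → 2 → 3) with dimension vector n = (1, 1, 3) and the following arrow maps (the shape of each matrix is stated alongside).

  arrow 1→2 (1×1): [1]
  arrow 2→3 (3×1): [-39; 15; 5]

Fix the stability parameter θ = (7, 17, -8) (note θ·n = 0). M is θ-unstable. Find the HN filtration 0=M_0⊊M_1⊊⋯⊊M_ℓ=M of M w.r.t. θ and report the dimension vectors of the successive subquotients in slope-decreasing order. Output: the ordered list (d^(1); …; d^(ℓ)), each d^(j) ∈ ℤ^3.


Barcode: M ≅ I[1,3], I[3,3]^2. HN layers by μ_θ (2 steps, strictly decreasing):
  μ^(1)=16/3; μ^(2)=-8

((1, 1, 1); (0, 0, 2))


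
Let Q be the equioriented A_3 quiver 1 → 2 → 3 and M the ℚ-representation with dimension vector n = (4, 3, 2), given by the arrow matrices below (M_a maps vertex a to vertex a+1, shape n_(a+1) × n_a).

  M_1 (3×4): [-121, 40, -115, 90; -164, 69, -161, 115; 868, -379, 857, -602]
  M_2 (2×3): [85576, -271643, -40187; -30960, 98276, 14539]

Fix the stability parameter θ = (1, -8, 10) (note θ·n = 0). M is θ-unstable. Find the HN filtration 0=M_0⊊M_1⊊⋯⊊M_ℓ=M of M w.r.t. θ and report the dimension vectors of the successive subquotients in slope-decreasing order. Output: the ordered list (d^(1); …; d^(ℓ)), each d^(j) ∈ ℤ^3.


Interval decomposition of M: I[1,1], I[1,2], I[1,3]^2.
HN type (ℓ=3): μ^(1)=10; μ^(2)=1; μ^(3)=-7/2

((0, 0, 2); (1, 0, 0); (3, 3, 0))


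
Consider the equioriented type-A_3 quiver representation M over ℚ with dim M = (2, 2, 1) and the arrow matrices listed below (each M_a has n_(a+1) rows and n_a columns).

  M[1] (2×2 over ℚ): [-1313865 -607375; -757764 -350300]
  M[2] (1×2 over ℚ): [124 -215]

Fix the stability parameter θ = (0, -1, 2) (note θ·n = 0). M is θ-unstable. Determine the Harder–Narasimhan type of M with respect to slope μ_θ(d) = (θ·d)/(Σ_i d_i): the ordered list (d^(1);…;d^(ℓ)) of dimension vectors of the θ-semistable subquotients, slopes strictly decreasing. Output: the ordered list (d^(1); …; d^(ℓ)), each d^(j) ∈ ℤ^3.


Interval decomposition of M: I[1,1], I[1,2], I[2,3].
HN type (ℓ=4): μ^(1)=2; μ^(2)=0; μ^(3)=-1/2; μ^(4)=-1

((0, 0, 1); (1, 0, 0); (1, 1, 0); (0, 1, 0))


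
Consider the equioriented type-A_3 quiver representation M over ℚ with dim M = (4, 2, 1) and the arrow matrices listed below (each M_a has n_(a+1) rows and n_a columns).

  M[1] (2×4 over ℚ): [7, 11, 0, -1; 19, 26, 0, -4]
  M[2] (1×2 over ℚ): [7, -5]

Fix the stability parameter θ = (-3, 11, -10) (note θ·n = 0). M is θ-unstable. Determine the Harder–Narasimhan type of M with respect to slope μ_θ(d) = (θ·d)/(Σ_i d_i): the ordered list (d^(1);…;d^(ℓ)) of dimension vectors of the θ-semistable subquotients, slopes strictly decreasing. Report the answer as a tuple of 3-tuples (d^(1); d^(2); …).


Via rank(M_{q-1}∘⋯∘M_p): M ≅ I[1,1]^2, I[1,2], I[1,3].
μ_θ-semistable layers: μ^(1)=11; μ^(2)=1/2; μ^(3)=-3

((0, 1, 0); (0, 1, 1); (4, 0, 0))


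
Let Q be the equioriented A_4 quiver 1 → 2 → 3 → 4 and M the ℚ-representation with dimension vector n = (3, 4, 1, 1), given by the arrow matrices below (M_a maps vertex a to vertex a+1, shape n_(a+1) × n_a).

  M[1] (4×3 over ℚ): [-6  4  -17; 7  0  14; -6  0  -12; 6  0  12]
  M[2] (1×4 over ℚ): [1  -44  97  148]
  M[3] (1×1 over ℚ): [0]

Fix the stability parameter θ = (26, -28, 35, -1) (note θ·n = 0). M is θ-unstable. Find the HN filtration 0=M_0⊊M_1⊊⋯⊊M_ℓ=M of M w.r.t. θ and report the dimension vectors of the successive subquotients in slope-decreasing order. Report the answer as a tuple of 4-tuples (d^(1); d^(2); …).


Interval decomposition of M: I[1,1], I[1,2], I[1,3], I[2,2]^2, I[4,4].
HN type (ℓ=4): μ^(1)=35; μ^(2)=26; μ^(3)=-1; μ^(4)=-28

((0, 0, 1, 0); (1, 0, 0, 0); (2, 2, 0, 1); (0, 2, 0, 0))


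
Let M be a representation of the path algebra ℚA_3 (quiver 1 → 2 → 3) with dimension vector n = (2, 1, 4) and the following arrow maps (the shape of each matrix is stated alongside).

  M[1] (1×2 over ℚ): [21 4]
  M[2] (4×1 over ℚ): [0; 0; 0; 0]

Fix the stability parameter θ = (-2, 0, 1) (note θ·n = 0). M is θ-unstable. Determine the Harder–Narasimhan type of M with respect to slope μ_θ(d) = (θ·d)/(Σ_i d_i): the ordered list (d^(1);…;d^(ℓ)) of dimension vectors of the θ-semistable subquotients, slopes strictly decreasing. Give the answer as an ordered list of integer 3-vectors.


Barcode: M ≅ I[1,1], I[1,2], I[3,3]^4. HN layers by μ_θ (3 steps, strictly decreasing):
  μ^(1)=1; μ^(2)=0; μ^(3)=-2

((0, 0, 4); (0, 1, 0); (2, 0, 0))


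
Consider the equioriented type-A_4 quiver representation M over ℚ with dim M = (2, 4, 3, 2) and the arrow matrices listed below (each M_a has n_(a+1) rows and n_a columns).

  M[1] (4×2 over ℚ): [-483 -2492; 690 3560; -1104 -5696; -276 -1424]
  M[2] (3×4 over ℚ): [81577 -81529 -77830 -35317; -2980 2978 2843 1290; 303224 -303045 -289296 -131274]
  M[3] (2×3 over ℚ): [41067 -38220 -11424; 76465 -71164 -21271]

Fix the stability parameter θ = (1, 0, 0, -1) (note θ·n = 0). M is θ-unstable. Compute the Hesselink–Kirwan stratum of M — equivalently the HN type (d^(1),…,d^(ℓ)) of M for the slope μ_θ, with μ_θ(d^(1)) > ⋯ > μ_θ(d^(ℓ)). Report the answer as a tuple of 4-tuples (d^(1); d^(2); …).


Interval decomposition of M: I[1,1], I[1,4], I[2,2], I[2,3], I[2,4].
HN type (ℓ=3): μ^(1)=1; μ^(2)=0; μ^(3)=-1/3

((1, 0, 0, 0); (1, 3, 2, 1); (0, 1, 1, 1))


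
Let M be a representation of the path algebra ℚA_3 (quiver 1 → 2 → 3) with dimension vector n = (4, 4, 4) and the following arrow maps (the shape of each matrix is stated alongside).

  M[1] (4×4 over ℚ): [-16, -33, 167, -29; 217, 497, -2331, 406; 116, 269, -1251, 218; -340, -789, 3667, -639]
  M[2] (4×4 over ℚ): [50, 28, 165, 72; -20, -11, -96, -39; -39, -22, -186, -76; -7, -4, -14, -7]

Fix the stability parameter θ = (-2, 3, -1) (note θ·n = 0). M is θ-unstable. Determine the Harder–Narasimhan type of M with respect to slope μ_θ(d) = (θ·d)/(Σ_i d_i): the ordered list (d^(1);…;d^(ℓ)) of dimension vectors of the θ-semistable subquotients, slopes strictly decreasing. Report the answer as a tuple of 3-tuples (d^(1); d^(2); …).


Via rank(M_{q-1}∘⋯∘M_p): M ≅ I[1,1], I[1,3]^3, I[2,3].
μ_θ-semistable layers: μ^(1)=1; μ^(2)=-2

((0, 4, 4); (4, 0, 0))


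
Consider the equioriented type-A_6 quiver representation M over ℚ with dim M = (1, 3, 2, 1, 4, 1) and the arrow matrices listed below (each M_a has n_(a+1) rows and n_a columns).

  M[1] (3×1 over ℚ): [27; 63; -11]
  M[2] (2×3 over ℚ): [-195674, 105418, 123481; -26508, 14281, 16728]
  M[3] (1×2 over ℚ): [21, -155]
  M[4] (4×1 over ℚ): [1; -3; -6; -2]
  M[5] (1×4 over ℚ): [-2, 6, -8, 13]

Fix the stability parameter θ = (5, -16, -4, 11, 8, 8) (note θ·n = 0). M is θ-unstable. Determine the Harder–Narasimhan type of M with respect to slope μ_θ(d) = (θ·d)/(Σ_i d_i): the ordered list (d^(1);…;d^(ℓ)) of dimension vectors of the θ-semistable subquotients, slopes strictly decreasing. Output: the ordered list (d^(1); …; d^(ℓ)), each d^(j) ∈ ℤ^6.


Interval decomposition of M: I[1,3], I[2,2], I[2,6], I[5,5]^3.
HN type (ℓ=5): μ^(1)=9; μ^(2)=8; μ^(3)=-4; μ^(4)=-11/2; μ^(5)=-16

((0, 0, 0, 1, 1, 1); (0, 0, 0, 0, 3, 0); (0, 0, 2, 0, 0, 0); (1, 1, 0, 0, 0, 0); (0, 2, 0, 0, 0, 0))


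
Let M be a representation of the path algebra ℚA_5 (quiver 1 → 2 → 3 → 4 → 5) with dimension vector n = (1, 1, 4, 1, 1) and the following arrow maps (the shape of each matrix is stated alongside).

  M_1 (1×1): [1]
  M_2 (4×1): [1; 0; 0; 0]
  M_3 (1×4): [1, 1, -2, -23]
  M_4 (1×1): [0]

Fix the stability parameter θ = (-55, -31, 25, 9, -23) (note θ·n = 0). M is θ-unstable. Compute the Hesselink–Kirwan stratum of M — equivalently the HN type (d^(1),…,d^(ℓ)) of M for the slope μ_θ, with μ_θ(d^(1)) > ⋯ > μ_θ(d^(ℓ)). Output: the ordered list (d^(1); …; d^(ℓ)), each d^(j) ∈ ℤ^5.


Via rank(M_{q-1}∘⋯∘M_p): M ≅ I[1,4], I[3,3]^3, I[5,5].
μ_θ-semistable layers: μ^(1)=25; μ^(2)=17; μ^(3)=-23; μ^(4)=-31; μ^(5)=-55

((0, 0, 3, 0, 0); (0, 0, 1, 1, 0); (0, 0, 0, 0, 1); (0, 1, 0, 0, 0); (1, 0, 0, 0, 0))


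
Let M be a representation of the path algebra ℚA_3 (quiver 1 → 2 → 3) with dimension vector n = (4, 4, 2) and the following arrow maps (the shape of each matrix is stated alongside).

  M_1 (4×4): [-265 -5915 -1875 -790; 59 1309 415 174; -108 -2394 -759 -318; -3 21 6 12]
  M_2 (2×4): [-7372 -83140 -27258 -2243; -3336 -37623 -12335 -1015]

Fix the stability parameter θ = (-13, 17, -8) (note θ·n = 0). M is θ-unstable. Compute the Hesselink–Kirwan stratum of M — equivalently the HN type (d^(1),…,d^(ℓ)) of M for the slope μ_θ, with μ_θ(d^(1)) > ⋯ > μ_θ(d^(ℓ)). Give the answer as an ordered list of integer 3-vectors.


Barcode: M ≅ I[1,1]^2, I[1,3]^2, I[2,2]^2. HN layers by μ_θ (3 steps, strictly decreasing):
  μ^(1)=17; μ^(2)=9/2; μ^(3)=-13

((0, 2, 0); (0, 2, 2); (4, 0, 0))


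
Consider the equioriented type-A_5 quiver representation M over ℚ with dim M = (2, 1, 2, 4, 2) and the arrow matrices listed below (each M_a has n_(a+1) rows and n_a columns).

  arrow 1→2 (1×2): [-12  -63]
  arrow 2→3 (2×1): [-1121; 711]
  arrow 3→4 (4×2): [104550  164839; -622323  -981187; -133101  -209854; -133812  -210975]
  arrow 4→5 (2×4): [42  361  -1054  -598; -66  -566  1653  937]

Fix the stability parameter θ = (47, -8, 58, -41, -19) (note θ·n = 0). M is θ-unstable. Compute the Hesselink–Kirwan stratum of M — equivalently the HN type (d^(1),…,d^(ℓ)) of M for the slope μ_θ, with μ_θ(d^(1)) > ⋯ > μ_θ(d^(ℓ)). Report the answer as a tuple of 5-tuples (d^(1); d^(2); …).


Via rank(M_{q-1}∘⋯∘M_p): M ≅ I[1,1], I[1,4], I[3,5], I[4,4], I[4,5].
μ_θ-semistable layers: μ^(1)=47; μ^(2)=14; μ^(3)=-2/3; μ^(4)=-19; μ^(5)=-41

((1, 0, 0, 0, 0); (1, 1, 1, 1, 0); (0, 0, 1, 1, 1); (0, 0, 0, 0, 1); (0, 0, 0, 2, 0))


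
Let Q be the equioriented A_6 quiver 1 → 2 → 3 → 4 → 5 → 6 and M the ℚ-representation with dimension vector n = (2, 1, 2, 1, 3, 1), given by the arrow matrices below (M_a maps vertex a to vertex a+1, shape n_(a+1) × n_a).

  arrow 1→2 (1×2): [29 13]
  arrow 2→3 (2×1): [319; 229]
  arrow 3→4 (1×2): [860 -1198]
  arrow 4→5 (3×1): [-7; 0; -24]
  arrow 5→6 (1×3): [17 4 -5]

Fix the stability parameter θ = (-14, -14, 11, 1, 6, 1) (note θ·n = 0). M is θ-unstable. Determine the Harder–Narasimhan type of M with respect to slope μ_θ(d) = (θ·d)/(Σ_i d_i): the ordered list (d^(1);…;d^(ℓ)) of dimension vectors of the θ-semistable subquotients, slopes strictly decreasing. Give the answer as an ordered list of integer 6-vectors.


Interval decomposition of M: I[1,1], I[1,6], I[3,3], I[5,5]^2.
HN type (ℓ=4): μ^(1)=11; μ^(2)=6; μ^(3)=19/4; μ^(4)=-14

((0, 0, 1, 0, 0, 0); (0, 0, 0, 0, 2, 0); (0, 0, 1, 1, 1, 1); (2, 1, 0, 0, 0, 0))


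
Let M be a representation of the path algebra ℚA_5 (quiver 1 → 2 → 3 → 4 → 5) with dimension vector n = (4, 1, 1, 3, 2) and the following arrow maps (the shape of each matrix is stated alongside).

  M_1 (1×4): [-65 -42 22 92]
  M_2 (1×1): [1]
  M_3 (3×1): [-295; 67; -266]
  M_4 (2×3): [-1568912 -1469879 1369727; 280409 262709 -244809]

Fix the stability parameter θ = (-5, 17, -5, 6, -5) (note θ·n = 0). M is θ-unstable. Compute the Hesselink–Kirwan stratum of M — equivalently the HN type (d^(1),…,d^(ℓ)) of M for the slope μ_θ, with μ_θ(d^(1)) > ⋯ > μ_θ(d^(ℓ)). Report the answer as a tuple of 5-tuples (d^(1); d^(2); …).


Via rank(M_{q-1}∘⋯∘M_p): M ≅ I[1,1]^3, I[1,5], I[4,4], I[4,5].
μ_θ-semistable layers: μ^(1)=6; μ^(2)=13/4; μ^(3)=1/2; μ^(4)=-5

((0, 0, 0, 1, 0); (0, 1, 1, 1, 1); (0, 0, 0, 1, 1); (4, 0, 0, 0, 0))


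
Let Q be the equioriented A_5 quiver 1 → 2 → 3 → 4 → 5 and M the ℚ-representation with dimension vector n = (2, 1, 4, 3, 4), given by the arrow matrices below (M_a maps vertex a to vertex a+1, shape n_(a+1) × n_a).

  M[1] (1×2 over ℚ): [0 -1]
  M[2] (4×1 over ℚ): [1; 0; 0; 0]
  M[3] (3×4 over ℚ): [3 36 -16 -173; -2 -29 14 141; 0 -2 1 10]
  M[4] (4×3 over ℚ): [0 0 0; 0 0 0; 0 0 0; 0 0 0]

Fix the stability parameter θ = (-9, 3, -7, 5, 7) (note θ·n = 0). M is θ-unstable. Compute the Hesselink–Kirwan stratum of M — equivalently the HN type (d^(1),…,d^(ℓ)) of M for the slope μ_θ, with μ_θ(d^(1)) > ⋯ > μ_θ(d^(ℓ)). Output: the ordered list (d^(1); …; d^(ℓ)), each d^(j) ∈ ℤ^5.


Barcode: M ≅ I[1,1], I[1,4], I[3,3], I[3,4]^2, I[5,5]^4. HN layers by μ_θ (5 steps, strictly decreasing):
  μ^(1)=7; μ^(2)=5; μ^(3)=-2; μ^(4)=-7; μ^(5)=-9

((0, 0, 0, 0, 4); (0, 0, 0, 3, 0); (0, 1, 1, 0, 0); (0, 0, 3, 0, 0); (2, 0, 0, 0, 0))


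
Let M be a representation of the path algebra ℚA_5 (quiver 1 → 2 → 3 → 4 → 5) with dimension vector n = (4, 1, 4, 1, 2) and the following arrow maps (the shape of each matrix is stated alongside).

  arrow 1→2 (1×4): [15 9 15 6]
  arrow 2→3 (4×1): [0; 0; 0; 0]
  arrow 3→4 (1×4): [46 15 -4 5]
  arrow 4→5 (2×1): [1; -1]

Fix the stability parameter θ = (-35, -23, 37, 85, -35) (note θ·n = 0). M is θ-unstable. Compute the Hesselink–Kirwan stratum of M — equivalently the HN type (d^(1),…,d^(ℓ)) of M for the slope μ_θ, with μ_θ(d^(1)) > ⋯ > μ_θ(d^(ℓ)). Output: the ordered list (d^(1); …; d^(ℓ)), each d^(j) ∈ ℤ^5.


Via rank(M_{q-1}∘⋯∘M_p): M ≅ I[1,1]^3, I[1,2], I[3,3]^3, I[3,5], I[5,5].
μ_θ-semistable layers: μ^(1)=37; μ^(2)=29; μ^(3)=-23; μ^(4)=-35

((0, 0, 3, 0, 0); (0, 0, 1, 1, 1); (0, 1, 0, 0, 0); (4, 0, 0, 0, 1))


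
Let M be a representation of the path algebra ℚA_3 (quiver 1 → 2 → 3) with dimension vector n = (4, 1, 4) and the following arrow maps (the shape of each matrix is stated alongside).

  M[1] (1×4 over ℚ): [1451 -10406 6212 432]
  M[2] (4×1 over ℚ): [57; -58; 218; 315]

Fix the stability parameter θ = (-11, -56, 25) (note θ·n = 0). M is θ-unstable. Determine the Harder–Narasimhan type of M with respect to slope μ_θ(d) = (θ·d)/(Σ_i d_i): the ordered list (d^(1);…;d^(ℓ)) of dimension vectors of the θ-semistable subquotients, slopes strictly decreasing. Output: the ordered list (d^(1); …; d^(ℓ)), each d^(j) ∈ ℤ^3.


Via rank(M_{q-1}∘⋯∘M_p): M ≅ I[1,1]^3, I[1,3], I[3,3]^3.
μ_θ-semistable layers: μ^(1)=25; μ^(2)=-11; μ^(3)=-67/2

((0, 0, 4); (3, 0, 0); (1, 1, 0))


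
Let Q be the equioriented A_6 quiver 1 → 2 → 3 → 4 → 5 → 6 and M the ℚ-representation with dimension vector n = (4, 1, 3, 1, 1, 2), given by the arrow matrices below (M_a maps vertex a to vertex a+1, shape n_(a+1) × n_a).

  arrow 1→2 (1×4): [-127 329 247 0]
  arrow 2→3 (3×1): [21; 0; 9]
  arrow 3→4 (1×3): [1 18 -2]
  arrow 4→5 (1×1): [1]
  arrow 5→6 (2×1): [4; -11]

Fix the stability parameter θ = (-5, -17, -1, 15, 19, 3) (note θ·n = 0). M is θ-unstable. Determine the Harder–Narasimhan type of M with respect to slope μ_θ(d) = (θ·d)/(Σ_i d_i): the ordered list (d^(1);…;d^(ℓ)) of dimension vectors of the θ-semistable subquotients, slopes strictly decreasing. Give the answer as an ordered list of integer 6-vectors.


Interval decomposition of M: I[1,1]^3, I[1,6], I[3,3]^2, I[6,6].
HN type (ℓ=5): μ^(1)=37/3; μ^(2)=3; μ^(3)=-1; μ^(4)=-5; μ^(5)=-11

((0, 0, 0, 1, 1, 1); (0, 0, 0, 0, 0, 1); (0, 0, 3, 0, 0, 0); (3, 0, 0, 0, 0, 0); (1, 1, 0, 0, 0, 0))


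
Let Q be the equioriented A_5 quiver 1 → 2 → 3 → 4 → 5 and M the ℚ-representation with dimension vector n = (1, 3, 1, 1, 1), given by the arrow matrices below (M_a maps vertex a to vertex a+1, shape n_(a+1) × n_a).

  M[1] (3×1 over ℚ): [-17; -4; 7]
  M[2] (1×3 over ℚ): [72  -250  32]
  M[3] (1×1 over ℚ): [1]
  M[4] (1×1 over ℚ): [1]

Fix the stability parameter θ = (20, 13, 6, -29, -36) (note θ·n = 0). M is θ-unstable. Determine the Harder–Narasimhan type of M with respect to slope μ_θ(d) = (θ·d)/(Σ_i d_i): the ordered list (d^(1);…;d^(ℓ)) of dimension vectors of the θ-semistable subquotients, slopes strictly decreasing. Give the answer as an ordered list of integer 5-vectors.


Barcode: M ≅ I[1,2], I[2,2], I[2,5]. HN layers by μ_θ (3 steps, strictly decreasing):
  μ^(1)=33/2; μ^(2)=13; μ^(3)=-23/2

((1, 1, 0, 0, 0); (0, 1, 0, 0, 0); (0, 1, 1, 1, 1))


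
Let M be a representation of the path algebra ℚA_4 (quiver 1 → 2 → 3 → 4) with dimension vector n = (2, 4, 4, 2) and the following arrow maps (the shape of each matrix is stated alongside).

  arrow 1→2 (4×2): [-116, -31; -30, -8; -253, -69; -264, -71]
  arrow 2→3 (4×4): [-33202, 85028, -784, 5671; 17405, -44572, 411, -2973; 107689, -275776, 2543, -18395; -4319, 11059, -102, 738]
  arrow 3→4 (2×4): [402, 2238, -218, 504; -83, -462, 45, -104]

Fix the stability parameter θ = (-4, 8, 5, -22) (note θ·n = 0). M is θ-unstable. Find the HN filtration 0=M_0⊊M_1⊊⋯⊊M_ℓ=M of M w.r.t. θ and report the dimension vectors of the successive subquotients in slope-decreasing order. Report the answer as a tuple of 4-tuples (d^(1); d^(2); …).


Interval decomposition of M: I[1,4]^2, I[2,2], I[2,3], I[3,3].
HN type (ℓ=5): μ^(1)=8; μ^(2)=13/2; μ^(3)=5; μ^(4)=-3; μ^(5)=-4

((0, 1, 0, 0); (0, 1, 1, 0); (0, 0, 1, 0); (0, 2, 2, 2); (2, 0, 0, 0))


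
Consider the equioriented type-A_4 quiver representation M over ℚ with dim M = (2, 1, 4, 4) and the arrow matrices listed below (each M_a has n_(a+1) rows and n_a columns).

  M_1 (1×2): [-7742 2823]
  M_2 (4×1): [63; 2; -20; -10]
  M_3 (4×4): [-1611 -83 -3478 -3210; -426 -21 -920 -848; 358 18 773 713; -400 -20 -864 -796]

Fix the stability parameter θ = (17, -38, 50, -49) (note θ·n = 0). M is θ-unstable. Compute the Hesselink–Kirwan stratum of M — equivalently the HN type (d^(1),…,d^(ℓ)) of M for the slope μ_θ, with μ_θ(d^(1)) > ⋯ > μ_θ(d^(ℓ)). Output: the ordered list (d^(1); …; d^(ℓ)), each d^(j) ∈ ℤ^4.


Interval decomposition of M: I[1,1], I[1,4], I[3,4]^3.
HN type (ℓ=3): μ^(1)=17; μ^(2)=1/2; μ^(3)=-21/2

((1, 0, 0, 0); (0, 0, 4, 4); (1, 1, 0, 0))


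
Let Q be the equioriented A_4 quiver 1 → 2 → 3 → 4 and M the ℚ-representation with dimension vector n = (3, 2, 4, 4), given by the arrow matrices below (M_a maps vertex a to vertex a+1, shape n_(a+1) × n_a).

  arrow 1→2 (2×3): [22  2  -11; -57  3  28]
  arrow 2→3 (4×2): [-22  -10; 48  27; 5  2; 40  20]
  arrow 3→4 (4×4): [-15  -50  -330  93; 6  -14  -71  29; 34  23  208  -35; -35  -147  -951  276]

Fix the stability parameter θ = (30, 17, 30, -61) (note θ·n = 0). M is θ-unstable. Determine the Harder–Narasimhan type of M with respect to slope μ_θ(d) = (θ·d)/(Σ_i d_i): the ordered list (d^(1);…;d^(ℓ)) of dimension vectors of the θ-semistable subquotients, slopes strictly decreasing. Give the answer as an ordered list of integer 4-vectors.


Interval decomposition of M: I[1,1], I[1,4]^2, I[3,4]^2.
HN type (ℓ=3): μ^(1)=30; μ^(2)=4; μ^(3)=-31/2

((1, 0, 0, 0); (2, 2, 2, 2); (0, 0, 2, 2))


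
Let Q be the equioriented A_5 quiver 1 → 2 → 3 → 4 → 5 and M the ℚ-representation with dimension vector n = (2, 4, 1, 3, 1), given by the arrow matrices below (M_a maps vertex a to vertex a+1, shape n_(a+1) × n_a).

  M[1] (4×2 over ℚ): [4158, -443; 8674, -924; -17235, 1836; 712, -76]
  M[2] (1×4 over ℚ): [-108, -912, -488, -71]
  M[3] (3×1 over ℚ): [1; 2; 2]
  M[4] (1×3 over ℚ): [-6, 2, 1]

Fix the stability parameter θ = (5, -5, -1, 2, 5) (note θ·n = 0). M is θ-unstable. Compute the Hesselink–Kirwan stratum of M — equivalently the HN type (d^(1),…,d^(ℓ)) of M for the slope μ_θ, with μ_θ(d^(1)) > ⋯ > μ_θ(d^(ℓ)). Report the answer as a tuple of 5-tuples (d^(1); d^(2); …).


Via rank(M_{q-1}∘⋯∘M_p): M ≅ I[1,2], I[1,4], I[2,2]^2, I[4,4], I[4,5].
μ_θ-semistable layers: μ^(1)=5; μ^(2)=2; μ^(3)=0; μ^(4)=-1/3; μ^(5)=-5

((0, 0, 0, 0, 1); (0, 0, 0, 3, 0); (1, 1, 0, 0, 0); (1, 1, 1, 0, 0); (0, 2, 0, 0, 0))


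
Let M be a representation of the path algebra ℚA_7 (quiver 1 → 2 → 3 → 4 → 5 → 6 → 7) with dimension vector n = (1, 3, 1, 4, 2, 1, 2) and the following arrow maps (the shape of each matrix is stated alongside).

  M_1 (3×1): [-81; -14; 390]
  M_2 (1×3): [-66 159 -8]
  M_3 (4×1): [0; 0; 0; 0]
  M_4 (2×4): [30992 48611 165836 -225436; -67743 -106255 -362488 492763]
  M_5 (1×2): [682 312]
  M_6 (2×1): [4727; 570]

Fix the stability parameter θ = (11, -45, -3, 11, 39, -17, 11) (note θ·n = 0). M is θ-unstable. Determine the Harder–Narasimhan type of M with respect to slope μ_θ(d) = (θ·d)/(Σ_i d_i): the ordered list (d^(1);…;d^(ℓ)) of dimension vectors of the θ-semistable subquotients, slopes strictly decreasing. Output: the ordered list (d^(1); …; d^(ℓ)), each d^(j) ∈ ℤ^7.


Barcode: M ≅ I[1,2], I[2,2], I[2,3], I[4,4]^2, I[4,5], I[4,7], I[7,7]. HN layers by μ_θ (5 steps, strictly decreasing):
  μ^(1)=39; μ^(2)=11; μ^(3)=-3; μ^(4)=-17; μ^(5)=-45

((0, 0, 0, 0, 1, 0, 0); (0, 0, 0, 4, 1, 1, 2); (0, 0, 1, 0, 0, 0, 0); (1, 1, 0, 0, 0, 0, 0); (0, 2, 0, 0, 0, 0, 0))


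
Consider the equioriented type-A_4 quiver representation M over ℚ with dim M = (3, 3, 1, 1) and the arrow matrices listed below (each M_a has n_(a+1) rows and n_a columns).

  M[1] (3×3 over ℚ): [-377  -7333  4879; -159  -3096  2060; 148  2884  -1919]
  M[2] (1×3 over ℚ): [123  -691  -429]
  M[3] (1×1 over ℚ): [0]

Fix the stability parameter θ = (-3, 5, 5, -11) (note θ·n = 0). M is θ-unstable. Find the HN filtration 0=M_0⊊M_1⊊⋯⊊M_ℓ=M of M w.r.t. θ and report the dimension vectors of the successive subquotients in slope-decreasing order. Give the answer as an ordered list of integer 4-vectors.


Barcode: M ≅ I[1,2]^2, I[1,3], I[4,4]. HN layers by μ_θ (3 steps, strictly decreasing):
  μ^(1)=5; μ^(2)=-3; μ^(3)=-11

((0, 3, 1, 0); (3, 0, 0, 0); (0, 0, 0, 1))


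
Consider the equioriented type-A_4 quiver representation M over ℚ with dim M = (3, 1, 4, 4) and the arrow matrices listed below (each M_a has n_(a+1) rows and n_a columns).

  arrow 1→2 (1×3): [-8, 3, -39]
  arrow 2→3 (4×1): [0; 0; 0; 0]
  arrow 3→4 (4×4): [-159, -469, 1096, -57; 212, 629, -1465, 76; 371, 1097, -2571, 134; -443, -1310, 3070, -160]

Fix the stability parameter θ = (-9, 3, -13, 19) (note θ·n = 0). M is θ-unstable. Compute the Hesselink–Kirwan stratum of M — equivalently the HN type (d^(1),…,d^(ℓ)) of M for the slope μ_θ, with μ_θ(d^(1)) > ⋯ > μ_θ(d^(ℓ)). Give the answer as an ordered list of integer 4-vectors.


Via rank(M_{q-1}∘⋯∘M_p): M ≅ I[1,1]^2, I[1,2], I[3,3], I[3,4]^3, I[4,4].
μ_θ-semistable layers: μ^(1)=19; μ^(2)=3; μ^(3)=-9; μ^(4)=-13

((0, 0, 0, 4); (0, 1, 0, 0); (3, 0, 0, 0); (0, 0, 4, 0))


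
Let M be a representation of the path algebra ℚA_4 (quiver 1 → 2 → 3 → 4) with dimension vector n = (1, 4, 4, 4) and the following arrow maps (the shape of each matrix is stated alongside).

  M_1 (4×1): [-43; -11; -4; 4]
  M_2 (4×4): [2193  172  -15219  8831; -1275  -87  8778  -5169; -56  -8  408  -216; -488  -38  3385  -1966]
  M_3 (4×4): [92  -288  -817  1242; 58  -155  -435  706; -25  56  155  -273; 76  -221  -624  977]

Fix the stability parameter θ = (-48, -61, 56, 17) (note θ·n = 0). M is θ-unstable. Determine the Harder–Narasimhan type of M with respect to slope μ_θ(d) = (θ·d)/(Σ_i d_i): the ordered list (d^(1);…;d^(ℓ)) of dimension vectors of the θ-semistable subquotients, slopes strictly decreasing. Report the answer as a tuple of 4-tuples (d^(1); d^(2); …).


Interval decomposition of M: I[1,4], I[2,2], I[2,4]^2, I[3,4].
HN type (ℓ=3): μ^(1)=73/2; μ^(2)=-109/2; μ^(3)=-61

((0, 0, 4, 4); (1, 1, 0, 0); (0, 3, 0, 0))
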